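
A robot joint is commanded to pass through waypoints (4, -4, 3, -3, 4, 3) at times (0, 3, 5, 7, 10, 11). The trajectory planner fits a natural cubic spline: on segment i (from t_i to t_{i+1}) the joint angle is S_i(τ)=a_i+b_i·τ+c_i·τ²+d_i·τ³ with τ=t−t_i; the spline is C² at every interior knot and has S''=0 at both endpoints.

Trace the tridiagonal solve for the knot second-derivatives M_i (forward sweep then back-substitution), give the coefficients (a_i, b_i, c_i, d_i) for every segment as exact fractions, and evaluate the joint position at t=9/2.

  seg 0: a=4 b=-8951/1692 c=0 d=4439/15228
  seg 1: a=-4 b=2183/846 c=4439/1692 d=-3661/3384
  seg 2: a=3 b=13/141 c=-1636/423 d=491/423
  seg 3: a=-3 b=-613/423 c=1310/423 d=-2330/3807
  seg 4: a=4 b=257/423 c=-340/141 d=340/423
S(9/2) = 19151/9024

Δ: Δ0=-8/3, Δ1=7/2, Δ2=-3, Δ3=7/3, Δ4=-1
row 1: diag=10, rhs=37; c'=1/5, d'=37/10
row 2: denom=8−2·1/5=38/5; d'=(-39−2·37/10)/(38/5)=-116/19
row 3: denom=10−2·5/19=180/19; d'=(32−2·-116/19)/(180/19)=14/3
row 4: denom=8−3·19/60=141/20; d'=(-20−3·14/3)/(141/20)=-680/141
back: M4=-680/141
back: M3=14/3−19/60·-680/141=2620/423
back: M2=-116/19−5/19·2620/423=-3272/423
back: M1=37/10−1/5·-3272/423=4439/846
M: M0=0, M1=4439/846, M2=-3272/423, M3=2620/423, M4=-680/141, M5=0
seg 0: a=4, c=M0/2=0, d=(M1−M0)/(6·3)=4439/15228, b=Δ0−h0·(2M0+M1)/6=-8951/1692
seg 1: a=-4, c=M1/2=4439/1692, d=(M2−M1)/(6·2)=-3661/3384, b=Δ1−h1·(2M1+M2)/6=2183/846
seg 2: a=3, c=M2/2=-1636/423, d=(M3−M2)/(6·2)=491/423, b=Δ2−h2·(2M2+M3)/6=13/141
seg 3: a=-3, c=M3/2=1310/423, d=(M4−M3)/(6·3)=-2330/3807, b=Δ3−h3·(2M3+M4)/6=-613/423
seg 4: a=4, c=M4/2=-340/141, d=(M5−M4)/(6·1)=340/423, b=Δ4−h4·(2M4+M5)/6=257/423
t_q=9/2 → seg 1, τ=3/2; S=-4+2183/846·τ+4439/1692·τ²+-3661/3384·τ³=19151/9024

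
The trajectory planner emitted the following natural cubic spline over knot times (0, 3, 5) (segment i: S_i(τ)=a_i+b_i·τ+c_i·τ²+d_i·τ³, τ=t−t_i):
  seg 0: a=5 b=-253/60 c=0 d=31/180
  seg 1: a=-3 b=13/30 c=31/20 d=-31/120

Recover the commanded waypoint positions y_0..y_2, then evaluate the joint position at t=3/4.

y_0=5 y_1=-3 y_2=2
S(3/4) = 489/256

y_0 = S_0(0) = a_0 = 5
y_1 = S_1(0) = a_1 = -3
y_2 = S_1(2) = 2
t_q=3/4 is in segment 0 (τ=3/4); S_0(τ)=489/256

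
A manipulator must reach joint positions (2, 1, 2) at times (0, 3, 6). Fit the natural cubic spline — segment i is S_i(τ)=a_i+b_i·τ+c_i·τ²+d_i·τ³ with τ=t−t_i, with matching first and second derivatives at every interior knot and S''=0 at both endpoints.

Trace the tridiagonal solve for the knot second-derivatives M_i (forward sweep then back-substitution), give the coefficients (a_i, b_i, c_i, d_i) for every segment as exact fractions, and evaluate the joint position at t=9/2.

Δ: Δ0=-1/3, Δ1=1/3
row 1: diag=12, rhs=4; c'=1/4, d'=1/3
back: M1=1/3
M: M0=0, M1=1/3, M2=0
seg 0: a=2, c=M0/2=0, d=(M1−M0)/(6·3)=1/54, b=Δ0−h0·(2M0+M1)/6=-1/2
seg 1: a=1, c=M1/2=1/6, d=(M2−M1)/(6·3)=-1/54, b=Δ1−h1·(2M1+M2)/6=0
t_q=9/2 → seg 1, τ=3/2; S=1+0·τ+1/6·τ²+-1/54·τ³=21/16

  seg 0: a=2 b=-1/2 c=0 d=1/54
  seg 1: a=1 b=0 c=1/6 d=-1/54
S(9/2) = 21/16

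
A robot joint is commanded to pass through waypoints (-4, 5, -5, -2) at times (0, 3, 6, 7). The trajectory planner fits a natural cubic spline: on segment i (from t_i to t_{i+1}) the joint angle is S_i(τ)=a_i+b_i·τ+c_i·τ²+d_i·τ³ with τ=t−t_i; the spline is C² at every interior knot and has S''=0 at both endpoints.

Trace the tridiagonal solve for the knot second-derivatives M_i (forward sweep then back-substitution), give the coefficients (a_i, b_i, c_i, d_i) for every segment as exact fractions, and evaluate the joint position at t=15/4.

Δ: Δ0=3, Δ1=-10/3, Δ2=3
row 1: diag=12, rhs=-38; c'=1/4, d'=-19/6
row 2: denom=8−3·1/4=29/4; d'=(38−3·-19/6)/(29/4)=190/29
back: M2=190/29
back: M1=-19/6−1/4·190/29=-418/87
M: M0=0, M1=-418/87, M2=190/29, M3=0
seg 0: a=-4, c=M0/2=0, d=(M1−M0)/(6·3)=-209/783, b=Δ0−h0·(2M0+M1)/6=470/87
seg 1: a=5, c=M1/2=-209/87, d=(M2−M1)/(6·3)=494/783, b=Δ1−h1·(2M1+M2)/6=-157/87
seg 2: a=-5, c=M2/2=95/29, d=(M3−M2)/(6·1)=-95/87, b=Δ2−h2·(2M2+M3)/6=71/87
t_q=15/4 → seg 1, τ=3/4; S=5+-157/87·τ+-209/87·τ²+494/783·τ³=2377/928

  seg 0: a=-4 b=470/87 c=0 d=-209/783
  seg 1: a=5 b=-157/87 c=-209/87 d=494/783
  seg 2: a=-5 b=71/87 c=95/29 d=-95/87
S(15/4) = 2377/928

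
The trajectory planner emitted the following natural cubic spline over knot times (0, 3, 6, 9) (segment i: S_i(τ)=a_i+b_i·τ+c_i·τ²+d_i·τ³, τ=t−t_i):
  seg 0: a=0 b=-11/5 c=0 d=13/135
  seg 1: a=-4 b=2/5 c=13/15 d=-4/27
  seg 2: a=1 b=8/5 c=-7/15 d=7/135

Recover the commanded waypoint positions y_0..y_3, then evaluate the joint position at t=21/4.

y_0 = S_0(0) = a_0 = 0
y_1 = S_1(0) = a_1 = -4
y_2 = S_2(0) = a_2 = 1
y_3 = S_2(3) = 3
t_q=21/4 is in segment 1 (τ=9/4); S_1(τ)=-2/5

y_0=0 y_1=-4 y_2=1 y_3=3
S(21/4) = -2/5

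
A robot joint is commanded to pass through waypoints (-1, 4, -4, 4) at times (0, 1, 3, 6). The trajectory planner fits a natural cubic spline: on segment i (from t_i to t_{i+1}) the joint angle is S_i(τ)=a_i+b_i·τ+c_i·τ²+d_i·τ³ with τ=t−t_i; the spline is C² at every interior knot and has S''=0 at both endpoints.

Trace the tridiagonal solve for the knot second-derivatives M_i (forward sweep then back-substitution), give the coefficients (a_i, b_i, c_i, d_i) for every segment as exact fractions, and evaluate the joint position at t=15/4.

  seg 0: a=-1 b=575/84 c=0 d=-155/84
  seg 1: a=4 b=55/42 c=-155/28 d=121/84
  seg 2: a=-4 b=-149/42 c=87/28 d=-29/84
S(15/4) = -1295/256

Δ: Δ0=5, Δ1=-4, Δ2=8/3
row 1: diag=6, rhs=-54; c'=1/3, d'=-9
row 2: denom=10−2·1/3=28/3; d'=(40−2·-9)/(28/3)=87/14
back: M2=87/14
back: M1=-9−1/3·87/14=-155/14
M: M0=0, M1=-155/14, M2=87/14, M3=0
seg 0: a=-1, c=M0/2=0, d=(M1−M0)/(6·1)=-155/84, b=Δ0−h0·(2M0+M1)/6=575/84
seg 1: a=4, c=M1/2=-155/28, d=(M2−M1)/(6·2)=121/84, b=Δ1−h1·(2M1+M2)/6=55/42
seg 2: a=-4, c=M2/2=87/28, d=(M3−M2)/(6·3)=-29/84, b=Δ2−h2·(2M2+M3)/6=-149/42
t_q=15/4 → seg 2, τ=3/4; S=-4+-149/42·τ+87/28·τ²+-29/84·τ³=-1295/256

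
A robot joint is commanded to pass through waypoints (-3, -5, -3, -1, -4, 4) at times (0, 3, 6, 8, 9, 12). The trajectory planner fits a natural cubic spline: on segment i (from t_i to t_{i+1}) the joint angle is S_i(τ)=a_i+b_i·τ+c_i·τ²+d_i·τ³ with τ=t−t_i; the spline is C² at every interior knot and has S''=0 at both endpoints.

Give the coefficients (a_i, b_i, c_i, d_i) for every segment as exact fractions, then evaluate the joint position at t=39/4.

  seg 0: a=-3 b=-1385/1611 c=0 d=311/14499
  seg 1: a=-5 b=-452/1611 c=311/1611 d=593/14499
  seg 2: a=-3 b=3193/1611 c=904/1611 d=-565/1074
  seg 3: a=-1 b=-3361/1611 c=-4181/1611 d=301/179
  seg 4: a=-4 b=-3596/1611 c=3946/1611 d=-3946/14499
S(39/4) = -25267/5728

Δ: Δ0=-2/3, Δ1=2/3, Δ2=1, Δ3=-3, Δ4=8/3
row 1: diag=12, rhs=8; c'=1/4, d'=2/3
row 2: denom=10−3·1/4=37/4; d'=(2−3·2/3)/(37/4)=0
row 3: denom=6−2·8/37=206/37; d'=(-24−2·0)/(206/37)=-444/103
row 4: denom=8−1·37/206=1611/206; d'=(34−1·-444/103)/(1611/206)=7892/1611
back: M4=7892/1611
back: M3=-444/103−37/206·7892/1611=-8362/1611
back: M2=0−8/37·-8362/1611=1808/1611
back: M1=2/3−1/4·1808/1611=622/1611
M: M0=0, M1=622/1611, M2=1808/1611, M3=-8362/1611, M4=7892/1611, M5=0
seg 0: a=-3, c=M0/2=0, d=(M1−M0)/(6·3)=311/14499, b=Δ0−h0·(2M0+M1)/6=-1385/1611
seg 1: a=-5, c=M1/2=311/1611, d=(M2−M1)/(6·3)=593/14499, b=Δ1−h1·(2M1+M2)/6=-452/1611
seg 2: a=-3, c=M2/2=904/1611, d=(M3−M2)/(6·2)=-565/1074, b=Δ2−h2·(2M2+M3)/6=3193/1611
seg 3: a=-1, c=M3/2=-4181/1611, d=(M4−M3)/(6·1)=301/179, b=Δ3−h3·(2M3+M4)/6=-3361/1611
seg 4: a=-4, c=M4/2=3946/1611, d=(M5−M4)/(6·3)=-3946/14499, b=Δ4−h4·(2M4+M5)/6=-3596/1611
t_q=39/4 → seg 4, τ=3/4; S=-4+-3596/1611·τ+3946/1611·τ²+-3946/14499·τ³=-25267/5728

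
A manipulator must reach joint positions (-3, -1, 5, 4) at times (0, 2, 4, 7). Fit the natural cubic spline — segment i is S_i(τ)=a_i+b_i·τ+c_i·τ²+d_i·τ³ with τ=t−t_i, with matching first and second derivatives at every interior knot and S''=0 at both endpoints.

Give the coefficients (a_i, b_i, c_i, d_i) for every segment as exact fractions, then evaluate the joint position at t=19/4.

Δ: Δ0=1, Δ1=3, Δ2=-1/3
row 1: diag=8, rhs=12; c'=1/4, d'=3/2
row 2: denom=10−2·1/4=19/2; d'=(-20−2·3/2)/(19/2)=-46/19
back: M2=-46/19
back: M1=3/2−1/4·-46/19=40/19
M: M0=0, M1=40/19, M2=-46/19, M3=0
seg 0: a=-3, c=M0/2=0, d=(M1−M0)/(6·2)=10/57, b=Δ0−h0·(2M0+M1)/6=17/57
seg 1: a=-1, c=M1/2=20/19, d=(M2−M1)/(6·2)=-43/114, b=Δ1−h1·(2M1+M2)/6=137/57
seg 2: a=5, c=M2/2=-23/19, d=(M3−M2)/(6·3)=23/171, b=Δ2−h2·(2M2+M3)/6=119/57
t_q=19/4 → seg 2, τ=3/4; S=5+119/57·τ+-23/19·τ²+23/171·τ³=7225/1216

  seg 0: a=-3 b=17/57 c=0 d=10/57
  seg 1: a=-1 b=137/57 c=20/19 d=-43/114
  seg 2: a=5 b=119/57 c=-23/19 d=23/171
S(19/4) = 7225/1216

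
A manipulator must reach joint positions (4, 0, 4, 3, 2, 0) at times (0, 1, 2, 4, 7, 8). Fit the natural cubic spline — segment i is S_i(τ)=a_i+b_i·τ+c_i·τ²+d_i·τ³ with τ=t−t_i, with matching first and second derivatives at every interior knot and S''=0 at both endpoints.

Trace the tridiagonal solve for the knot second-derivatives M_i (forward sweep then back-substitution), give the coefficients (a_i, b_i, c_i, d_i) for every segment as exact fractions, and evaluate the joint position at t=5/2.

Δ: Δ0=-4, Δ1=4, Δ2=-1/2, Δ3=-1/3, Δ4=-2
row 1: diag=4, rhs=48; c'=1/4, d'=12
row 2: denom=6−1·1/4=23/4; d'=(-27−1·12)/(23/4)=-156/23
row 3: denom=10−2·8/23=214/23; d'=(1−2·-156/23)/(214/23)=335/214
row 4: denom=8−3·69/214=1505/214; d'=(-10−3·335/214)/(1505/214)=-629/301
back: M4=-629/301
back: M3=335/214−69/214·-629/301=674/301
back: M2=-156/23−8/23·674/301=-2276/301
back: M1=12−1/4·-2276/301=4181/301
M: M0=0, M1=4181/301, M2=-2276/301, M3=674/301, M4=-629/301, M5=0
seg 0: a=4, c=M0/2=0, d=(M1−M0)/(6·1)=4181/1806, b=Δ0−h0·(2M0+M1)/6=-11405/1806
seg 1: a=0, c=M1/2=4181/602, d=(M2−M1)/(6·1)=-6457/1806, b=Δ1−h1·(2M1+M2)/6=569/903
seg 2: a=4, c=M2/2=-1138/301, d=(M3−M2)/(6·2)=1475/1806, b=Δ2−h2·(2M2+M3)/6=979/258
seg 3: a=3, c=M3/2=337/301, d=(M4−M3)/(6·3)=-1303/5418, b=Δ3−h3·(2M3+M4)/6=-2759/1806
seg 4: a=2, c=M4/2=-629/602, d=(M5−M4)/(6·1)=629/1806, b=Δ4−h4·(2M4+M5)/6=-1177/903
t_q=5/2 → seg 2, τ=1/2; S=4+979/258·τ+-1138/301·τ²+1475/1806·τ³=24341/4816

  seg 0: a=4 b=-11405/1806 c=0 d=4181/1806
  seg 1: a=0 b=569/903 c=4181/602 d=-6457/1806
  seg 2: a=4 b=979/258 c=-1138/301 d=1475/1806
  seg 3: a=3 b=-2759/1806 c=337/301 d=-1303/5418
  seg 4: a=2 b=-1177/903 c=-629/602 d=629/1806
S(5/2) = 24341/4816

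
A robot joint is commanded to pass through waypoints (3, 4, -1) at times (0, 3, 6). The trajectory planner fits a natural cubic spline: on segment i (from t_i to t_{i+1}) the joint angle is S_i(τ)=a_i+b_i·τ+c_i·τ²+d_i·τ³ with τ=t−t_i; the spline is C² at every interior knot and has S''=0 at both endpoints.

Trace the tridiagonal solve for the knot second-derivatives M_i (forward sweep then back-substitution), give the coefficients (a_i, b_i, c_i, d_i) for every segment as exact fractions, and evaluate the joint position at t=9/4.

  seg 0: a=3 b=5/6 c=0 d=-1/18
  seg 1: a=4 b=-2/3 c=-1/2 d=1/18
S(9/4) = 543/128

Δ: Δ0=1/3, Δ1=-5/3
row 1: diag=12, rhs=-12; c'=1/4, d'=-1
back: M1=-1
M: M0=0, M1=-1, M2=0
seg 0: a=3, c=M0/2=0, d=(M1−M0)/(6·3)=-1/18, b=Δ0−h0·(2M0+M1)/6=5/6
seg 1: a=4, c=M1/2=-1/2, d=(M2−M1)/(6·3)=1/18, b=Δ1−h1·(2M1+M2)/6=-2/3
t_q=9/4 → seg 0, τ=9/4; S=3+5/6·τ+0·τ²+-1/18·τ³=543/128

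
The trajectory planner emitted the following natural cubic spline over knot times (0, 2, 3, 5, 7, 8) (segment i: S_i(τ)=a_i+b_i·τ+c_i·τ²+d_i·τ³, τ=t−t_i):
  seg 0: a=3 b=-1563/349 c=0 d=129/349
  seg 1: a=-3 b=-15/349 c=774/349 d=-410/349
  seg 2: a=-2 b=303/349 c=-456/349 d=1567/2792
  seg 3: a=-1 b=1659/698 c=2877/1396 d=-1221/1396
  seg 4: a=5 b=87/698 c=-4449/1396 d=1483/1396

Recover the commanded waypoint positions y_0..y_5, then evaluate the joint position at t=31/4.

y_0 = S_0(0) = a_0 = 3
y_1 = S_1(0) = a_1 = -3
y_2 = S_2(0) = a_2 = -2
y_3 = S_3(0) = a_3 = -1
y_4 = S_4(0) = a_4 = 5
y_5 = S_4(1) = 3
t_q=31/4 is in segment 4 (τ=3/4); S_4(τ)=334949/89344

y_0=3 y_1=-3 y_2=-2 y_3=-1 y_4=5 y_5=3
S(31/4) = 334949/89344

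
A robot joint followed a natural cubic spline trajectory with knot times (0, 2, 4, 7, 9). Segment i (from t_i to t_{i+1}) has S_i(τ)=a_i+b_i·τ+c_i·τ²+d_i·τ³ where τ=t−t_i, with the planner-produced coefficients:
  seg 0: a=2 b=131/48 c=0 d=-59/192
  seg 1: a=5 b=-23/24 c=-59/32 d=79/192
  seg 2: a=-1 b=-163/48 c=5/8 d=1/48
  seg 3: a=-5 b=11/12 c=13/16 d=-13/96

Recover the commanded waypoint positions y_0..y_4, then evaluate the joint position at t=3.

y_0 = S_0(0) = a_0 = 2
y_1 = S_1(0) = a_1 = 5
y_2 = S_2(0) = a_2 = -1
y_3 = S_3(0) = a_3 = -5
y_4 = S_3(2) = -1
t_q=3 is in segment 1 (τ=1); S_1(τ)=167/64

y_0=2 y_1=5 y_2=-1 y_3=-5 y_4=-1
S(3) = 167/64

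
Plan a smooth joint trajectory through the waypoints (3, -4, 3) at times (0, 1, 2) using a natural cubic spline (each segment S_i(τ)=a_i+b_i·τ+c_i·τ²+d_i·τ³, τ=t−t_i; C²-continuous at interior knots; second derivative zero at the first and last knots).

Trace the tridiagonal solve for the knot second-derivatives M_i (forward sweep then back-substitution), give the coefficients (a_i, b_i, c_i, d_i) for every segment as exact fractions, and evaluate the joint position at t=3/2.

Δ: Δ0=-7, Δ1=7
row 1: diag=4, rhs=84; c'=1/4, d'=21
back: M1=21
M: M0=0, M1=21, M2=0
seg 0: a=3, c=M0/2=0, d=(M1−M0)/(6·1)=7/2, b=Δ0−h0·(2M0+M1)/6=-21/2
seg 1: a=-4, c=M1/2=21/2, d=(M2−M1)/(6·1)=-7/2, b=Δ1−h1·(2M1+M2)/6=0
t_q=3/2 → seg 1, τ=1/2; S=-4+0·τ+21/2·τ²+-7/2·τ³=-29/16

  seg 0: a=3 b=-21/2 c=0 d=7/2
  seg 1: a=-4 b=0 c=21/2 d=-7/2
S(3/2) = -29/16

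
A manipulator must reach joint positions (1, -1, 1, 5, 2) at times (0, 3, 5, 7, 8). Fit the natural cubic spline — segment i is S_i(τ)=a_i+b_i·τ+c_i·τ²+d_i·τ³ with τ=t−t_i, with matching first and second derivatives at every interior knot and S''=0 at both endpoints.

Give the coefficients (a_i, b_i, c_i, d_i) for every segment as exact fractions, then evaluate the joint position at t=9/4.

  seg 0: a=1 b=-301/312 c=0 d=31/936
  seg 1: a=-1 b=-11/156 c=31/104 d=37/312
  seg 2: a=1 b=397/156 c=105/104 d=-25/39
  seg 3: a=5 b=-173/156 c=-295/104 d=295/312
S(9/4) = -5281/6656

Δ: Δ0=-2/3, Δ1=1, Δ2=2, Δ3=-3
row 1: diag=10, rhs=10; c'=1/5, d'=1
row 2: denom=8−2·1/5=38/5; d'=(6−2·1)/(38/5)=10/19
row 3: denom=6−2·5/19=104/19; d'=(-30−2·10/19)/(104/19)=-295/52
back: M3=-295/52
back: M2=10/19−5/19·-295/52=105/52
back: M1=1−1/5·105/52=31/52
M: M0=0, M1=31/52, M2=105/52, M3=-295/52, M4=0
seg 0: a=1, c=M0/2=0, d=(M1−M0)/(6·3)=31/936, b=Δ0−h0·(2M0+M1)/6=-301/312
seg 1: a=-1, c=M1/2=31/104, d=(M2−M1)/(6·2)=37/312, b=Δ1−h1·(2M1+M2)/6=-11/156
seg 2: a=1, c=M2/2=105/104, d=(M3−M2)/(6·2)=-25/39, b=Δ2−h2·(2M2+M3)/6=397/156
seg 3: a=5, c=M3/2=-295/104, d=(M4−M3)/(6·1)=295/312, b=Δ3−h3·(2M3+M4)/6=-173/156
t_q=9/4 → seg 0, τ=9/4; S=1+-301/312·τ+0·τ²+31/936·τ³=-5281/6656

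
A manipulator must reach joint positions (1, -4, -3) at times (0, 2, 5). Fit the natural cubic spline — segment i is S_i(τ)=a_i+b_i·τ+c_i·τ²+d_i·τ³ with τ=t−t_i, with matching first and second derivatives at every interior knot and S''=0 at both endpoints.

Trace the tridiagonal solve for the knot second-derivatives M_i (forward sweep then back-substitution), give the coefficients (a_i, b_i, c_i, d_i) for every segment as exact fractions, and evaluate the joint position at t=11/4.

  seg 0: a=1 b=-46/15 c=0 d=17/120
  seg 1: a=-4 b=-41/30 c=17/20 d=-17/180
S(11/4) = -5871/1280

Δ: Δ0=-5/2, Δ1=1/3
row 1: diag=10, rhs=17; c'=3/10, d'=17/10
back: M1=17/10
M: M0=0, M1=17/10, M2=0
seg 0: a=1, c=M0/2=0, d=(M1−M0)/(6·2)=17/120, b=Δ0−h0·(2M0+M1)/6=-46/15
seg 1: a=-4, c=M1/2=17/20, d=(M2−M1)/(6·3)=-17/180, b=Δ1−h1·(2M1+M2)/6=-41/30
t_q=11/4 → seg 1, τ=3/4; S=-4+-41/30·τ+17/20·τ²+-17/180·τ³=-5871/1280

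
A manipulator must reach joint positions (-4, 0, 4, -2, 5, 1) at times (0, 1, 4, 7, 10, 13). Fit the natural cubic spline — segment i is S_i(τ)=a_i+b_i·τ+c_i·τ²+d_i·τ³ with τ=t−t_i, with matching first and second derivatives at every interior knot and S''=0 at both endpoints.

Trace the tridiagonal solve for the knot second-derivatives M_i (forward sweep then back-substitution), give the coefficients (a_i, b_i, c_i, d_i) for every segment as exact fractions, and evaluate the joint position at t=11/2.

Δ: Δ0=4, Δ1=4/3, Δ2=-2, Δ3=7/3, Δ4=-4/3
row 1: diag=8, rhs=-16; c'=3/8, d'=-2
row 2: denom=12−3·3/8=87/8; d'=(-20−3·-2)/(87/8)=-112/87
row 3: denom=12−3·8/29=324/29; d'=(26−3·-112/87)/(324/29)=433/162
row 4: denom=12−3·29/108=403/36; d'=(-22−3·433/162)/(403/36)=-3242/1209
back: M4=-3242/1209
back: M3=433/162−29/108·-3242/1209=4102/1209
back: M2=-112/87−8/29·4102/1209=-896/403
back: M1=-2−3/8·-896/403=-470/403
M: M0=0, M1=-470/403, M2=-896/403, M3=4102/1209, M4=-3242/1209, M5=0
seg 0: a=-4, c=M0/2=0, d=(M1−M0)/(6·1)=-235/1209, b=Δ0−h0·(2M0+M1)/6=5071/1209
seg 1: a=0, c=M1/2=-235/403, d=(M2−M1)/(6·3)=-71/1209, b=Δ1−h1·(2M1+M2)/6=4366/1209
seg 2: a=4, c=M2/2=-448/403, d=(M3−M2)/(6·3)=3395/10881, b=Δ2−h2·(2M2+M3)/6=-137/93
seg 3: a=-2, c=M3/2=2051/1209, d=(M4−M3)/(6·3)=-136/403, b=Δ3−h3·(2M3+M4)/6=340/1209
seg 4: a=5, c=M4/2=-1621/1209, d=(M5−M4)/(6·3)=1621/10881, b=Δ4−h4·(2M4+M5)/6=1630/1209
t_q=11/2 → seg 2, τ=3/2; S=4+-137/93·τ+-448/403·τ²+3395/10881·τ³=1103/3224

  seg 0: a=-4 b=5071/1209 c=0 d=-235/1209
  seg 1: a=0 b=4366/1209 c=-235/403 d=-71/1209
  seg 2: a=4 b=-137/93 c=-448/403 d=3395/10881
  seg 3: a=-2 b=340/1209 c=2051/1209 d=-136/403
  seg 4: a=5 b=1630/1209 c=-1621/1209 d=1621/10881
S(11/2) = 1103/3224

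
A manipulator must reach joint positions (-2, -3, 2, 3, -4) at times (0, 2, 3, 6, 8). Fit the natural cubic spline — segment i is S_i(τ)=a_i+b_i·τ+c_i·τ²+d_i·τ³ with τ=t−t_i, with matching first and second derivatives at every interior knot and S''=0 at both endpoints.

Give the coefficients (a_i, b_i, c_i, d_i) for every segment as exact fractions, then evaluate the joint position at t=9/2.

Δ: Δ0=-1/2, Δ1=5, Δ2=1/3, Δ3=-7/2
row 1: diag=6, rhs=33; c'=1/6, d'=11/2
row 2: denom=8−1·1/6=47/6; d'=(-28−1·11/2)/(47/6)=-201/47
row 3: denom=10−3·18/47=416/47; d'=(-23−3·-201/47)/(416/47)=-239/208
back: M3=-239/208
back: M2=-201/47−18/47·-239/208=-399/104
back: M1=11/2−1/6·-399/104=1277/208
M: M0=0, M1=1277/208, M2=-399/104, M3=-239/208, M4=0
seg 0: a=-2, c=M0/2=0, d=(M1−M0)/(6·2)=1277/2496, b=Δ0−h0·(2M0+M1)/6=-1589/624
seg 1: a=-3, c=M1/2=1277/416, d=(M2−M1)/(6·1)=-2075/1248, b=Δ1−h1·(2M1+M2)/6=1121/312
seg 2: a=2, c=M2/2=-399/208, d=(M3−M2)/(6·3)=43/288, b=Δ2−h2·(2M2+M3)/6=5921/1248
seg 3: a=3, c=M3/2=-239/416, d=(M4−M3)/(6·2)=239/2496, b=Δ3−h3·(2M3+M4)/6=-853/312
t_q=9/2 → seg 2, τ=3/2; S=2+5921/1248·τ+-399/208·τ²+43/288·τ³=17653/3328

  seg 0: a=-2 b=-1589/624 c=0 d=1277/2496
  seg 1: a=-3 b=1121/312 c=1277/416 d=-2075/1248
  seg 2: a=2 b=5921/1248 c=-399/208 d=43/288
  seg 3: a=3 b=-853/312 c=-239/416 d=239/2496
S(9/2) = 17653/3328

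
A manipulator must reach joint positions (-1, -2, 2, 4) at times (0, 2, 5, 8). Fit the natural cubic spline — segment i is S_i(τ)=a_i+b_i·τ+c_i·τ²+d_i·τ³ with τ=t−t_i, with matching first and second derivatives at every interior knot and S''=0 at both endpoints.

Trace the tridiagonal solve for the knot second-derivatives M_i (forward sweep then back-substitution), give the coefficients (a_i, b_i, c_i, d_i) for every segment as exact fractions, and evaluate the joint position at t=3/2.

Δ: Δ0=-1/2, Δ1=4/3, Δ2=2/3
row 1: diag=10, rhs=11; c'=3/10, d'=11/10
row 2: denom=12−3·3/10=111/10; d'=(-4−3·11/10)/(111/10)=-73/111
back: M2=-73/111
back: M1=11/10−3/10·-73/111=48/37
M: M0=0, M1=48/37, M2=-73/111, M3=0
seg 0: a=-1, c=M0/2=0, d=(M1−M0)/(6·2)=4/37, b=Δ0−h0·(2M0+M1)/6=-69/74
seg 1: a=-2, c=M1/2=24/37, d=(M2−M1)/(6·3)=-217/1998, b=Δ1−h1·(2M1+M2)/6=27/74
seg 2: a=2, c=M2/2=-73/222, d=(M3−M2)/(6·3)=73/1998, b=Δ2−h2·(2M2+M3)/6=49/37
t_q=3/2 → seg 0, τ=3/2; S=-1+-69/74·τ+0·τ²+4/37·τ³=-301/148

  seg 0: a=-1 b=-69/74 c=0 d=4/37
  seg 1: a=-2 b=27/74 c=24/37 d=-217/1998
  seg 2: a=2 b=49/37 c=-73/222 d=73/1998
S(3/2) = -301/148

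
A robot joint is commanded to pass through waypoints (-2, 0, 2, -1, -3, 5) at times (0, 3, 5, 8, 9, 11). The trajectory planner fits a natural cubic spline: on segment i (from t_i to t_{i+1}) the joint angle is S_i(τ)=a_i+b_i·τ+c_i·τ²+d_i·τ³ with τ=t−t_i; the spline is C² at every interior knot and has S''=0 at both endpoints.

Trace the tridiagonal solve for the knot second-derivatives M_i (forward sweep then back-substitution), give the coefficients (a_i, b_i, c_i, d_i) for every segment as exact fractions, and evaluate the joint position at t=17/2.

  seg 0: a=-2 b=157/331 c=0 d=191/8937
  seg 1: a=0 b=348/331 c=191/993 d=-433/3972
  seg 2: a=2 b=509/993 c=-917/1986 d=-253/17874
  seg 3: a=-1 b=-5243/1986 c=-195/331 d=2441/1986
  seg 4: a=-3 b=-130/993 c=2051/662 d=-2051/3972
S(17/2) = -12253/5296

Δ: Δ0=2/3, Δ1=1, Δ2=-1, Δ3=-2, Δ4=4
row 1: diag=10, rhs=2; c'=1/5, d'=1/5
row 2: denom=10−2·1/5=48/5; d'=(-12−2·1/5)/(48/5)=-31/24
row 3: denom=8−3·5/16=113/16; d'=(-6−3·-31/24)/(113/16)=-34/113
row 4: denom=6−1·16/113=662/113; d'=(36−1·-34/113)/(662/113)=2051/331
back: M4=2051/331
back: M3=-34/113−16/113·2051/331=-390/331
back: M2=-31/24−5/16·-390/331=-917/993
back: M1=1/5−1/5·-917/993=382/993
M: M0=0, M1=382/993, M2=-917/993, M3=-390/331, M4=2051/331, M5=0
seg 0: a=-2, c=M0/2=0, d=(M1−M0)/(6·3)=191/8937, b=Δ0−h0·(2M0+M1)/6=157/331
seg 1: a=0, c=M1/2=191/993, d=(M2−M1)/(6·2)=-433/3972, b=Δ1−h1·(2M1+M2)/6=348/331
seg 2: a=2, c=M2/2=-917/1986, d=(M3−M2)/(6·3)=-253/17874, b=Δ2−h2·(2M2+M3)/6=509/993
seg 3: a=-1, c=M3/2=-195/331, d=(M4−M3)/(6·1)=2441/1986, b=Δ3−h3·(2M3+M4)/6=-5243/1986
seg 4: a=-3, c=M4/2=2051/662, d=(M5−M4)/(6·2)=-2051/3972, b=Δ4−h4·(2M4+M5)/6=-130/993
t_q=17/2 → seg 3, τ=1/2; S=-1+-5243/1986·τ+-195/331·τ²+2441/1986·τ³=-12253/5296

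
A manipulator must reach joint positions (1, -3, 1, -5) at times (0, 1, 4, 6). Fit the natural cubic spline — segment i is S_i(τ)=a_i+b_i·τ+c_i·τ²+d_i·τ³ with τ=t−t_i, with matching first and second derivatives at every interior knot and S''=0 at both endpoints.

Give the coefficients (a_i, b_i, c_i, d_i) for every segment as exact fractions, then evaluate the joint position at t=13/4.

  seg 0: a=1 b=-1051/213 c=0 d=199/213
  seg 1: a=-3 b=-454/213 c=199/71 d=-39/71
  seg 2: a=1 b=-31/213 c=-152/71 d=76/213
S(13/4) = 621/4544

Δ: Δ0=-4, Δ1=4/3, Δ2=-3
row 1: diag=8, rhs=32; c'=3/8, d'=4
row 2: denom=10−3·3/8=71/8; d'=(-26−3·4)/(71/8)=-304/71
back: M2=-304/71
back: M1=4−3/8·-304/71=398/71
M: M0=0, M1=398/71, M2=-304/71, M3=0
seg 0: a=1, c=M0/2=0, d=(M1−M0)/(6·1)=199/213, b=Δ0−h0·(2M0+M1)/6=-1051/213
seg 1: a=-3, c=M1/2=199/71, d=(M2−M1)/(6·3)=-39/71, b=Δ1−h1·(2M1+M2)/6=-454/213
seg 2: a=1, c=M2/2=-152/71, d=(M3−M2)/(6·2)=76/213, b=Δ2−h2·(2M2+M3)/6=-31/213
t_q=13/4 → seg 1, τ=9/4; S=-3+-454/213·τ+199/71·τ²+-39/71·τ³=621/4544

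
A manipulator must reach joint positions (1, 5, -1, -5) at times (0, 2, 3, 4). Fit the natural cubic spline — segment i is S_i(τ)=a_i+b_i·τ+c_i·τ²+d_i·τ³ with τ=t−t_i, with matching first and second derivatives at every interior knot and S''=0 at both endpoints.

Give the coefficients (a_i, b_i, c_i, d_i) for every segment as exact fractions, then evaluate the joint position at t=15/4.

  seg 0: a=1 b=114/23 c=0 d=-17/23
  seg 1: a=5 b=-90/23 c=-102/23 d=54/23
  seg 2: a=-1 b=-132/23 c=60/23 d=-20/23
S(15/4) = -1547/368

Δ: Δ0=2, Δ1=-6, Δ2=-4
row 1: diag=6, rhs=-48; c'=1/6, d'=-8
row 2: denom=4−1·1/6=23/6; d'=(12−1·-8)/(23/6)=120/23
back: M2=120/23
back: M1=-8−1/6·120/23=-204/23
M: M0=0, M1=-204/23, M2=120/23, M3=0
seg 0: a=1, c=M0/2=0, d=(M1−M0)/(6·2)=-17/23, b=Δ0−h0·(2M0+M1)/6=114/23
seg 1: a=5, c=M1/2=-102/23, d=(M2−M1)/(6·1)=54/23, b=Δ1−h1·(2M1+M2)/6=-90/23
seg 2: a=-1, c=M2/2=60/23, d=(M3−M2)/(6·1)=-20/23, b=Δ2−h2·(2M2+M3)/6=-132/23
t_q=15/4 → seg 2, τ=3/4; S=-1+-132/23·τ+60/23·τ²+-20/23·τ³=-1547/368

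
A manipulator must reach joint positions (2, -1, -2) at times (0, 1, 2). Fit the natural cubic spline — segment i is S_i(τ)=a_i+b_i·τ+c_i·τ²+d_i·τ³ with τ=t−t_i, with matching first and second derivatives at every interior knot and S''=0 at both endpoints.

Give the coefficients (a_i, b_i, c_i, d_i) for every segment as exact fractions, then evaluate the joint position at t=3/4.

Δ: Δ0=-3, Δ1=-1
row 1: diag=4, rhs=12; c'=1/4, d'=3
back: M1=3
M: M0=0, M1=3, M2=0
seg 0: a=2, c=M0/2=0, d=(M1−M0)/(6·1)=1/2, b=Δ0−h0·(2M0+M1)/6=-7/2
seg 1: a=-1, c=M1/2=3/2, d=(M2−M1)/(6·1)=-1/2, b=Δ1−h1·(2M1+M2)/6=-2
t_q=3/4 → seg 0, τ=3/4; S=2+-7/2·τ+0·τ²+1/2·τ³=-53/128

  seg 0: a=2 b=-7/2 c=0 d=1/2
  seg 1: a=-1 b=-2 c=3/2 d=-1/2
S(3/4) = -53/128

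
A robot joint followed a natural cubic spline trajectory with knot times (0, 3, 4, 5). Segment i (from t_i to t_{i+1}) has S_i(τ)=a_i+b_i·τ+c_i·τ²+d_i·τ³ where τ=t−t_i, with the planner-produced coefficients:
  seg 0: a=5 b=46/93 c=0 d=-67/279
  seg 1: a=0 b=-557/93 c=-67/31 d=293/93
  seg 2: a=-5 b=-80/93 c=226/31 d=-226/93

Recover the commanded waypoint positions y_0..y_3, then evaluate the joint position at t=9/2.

y_0 = S_0(0) = a_0 = 5
y_1 = S_1(0) = a_1 = 0
y_2 = S_2(0) = a_2 = -5
y_3 = S_2(1) = -1
t_q=9/2 is in segment 2 (τ=1/2); S_2(τ)=-485/124

y_0=5 y_1=0 y_2=-5 y_3=-1
S(9/2) = -485/124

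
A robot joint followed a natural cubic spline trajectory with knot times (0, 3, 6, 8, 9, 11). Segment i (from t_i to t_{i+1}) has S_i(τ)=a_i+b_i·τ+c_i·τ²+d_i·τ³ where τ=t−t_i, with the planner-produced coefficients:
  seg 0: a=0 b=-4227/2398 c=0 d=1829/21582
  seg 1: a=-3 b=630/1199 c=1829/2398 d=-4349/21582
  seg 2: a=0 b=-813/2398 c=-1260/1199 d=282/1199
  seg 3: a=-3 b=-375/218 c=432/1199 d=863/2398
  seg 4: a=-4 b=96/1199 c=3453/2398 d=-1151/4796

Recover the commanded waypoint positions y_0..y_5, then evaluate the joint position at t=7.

y_0=0 y_1=-3 y_2=0 y_3=-3 y_4=-4 y_5=0
S(7) = -2769/2398

y_0 = S_0(0) = a_0 = 0
y_1 = S_1(0) = a_1 = -3
y_2 = S_2(0) = a_2 = 0
y_3 = S_3(0) = a_3 = -3
y_4 = S_4(0) = a_4 = -4
y_5 = S_4(2) = 0
t_q=7 is in segment 2 (τ=1); S_2(τ)=-2769/2398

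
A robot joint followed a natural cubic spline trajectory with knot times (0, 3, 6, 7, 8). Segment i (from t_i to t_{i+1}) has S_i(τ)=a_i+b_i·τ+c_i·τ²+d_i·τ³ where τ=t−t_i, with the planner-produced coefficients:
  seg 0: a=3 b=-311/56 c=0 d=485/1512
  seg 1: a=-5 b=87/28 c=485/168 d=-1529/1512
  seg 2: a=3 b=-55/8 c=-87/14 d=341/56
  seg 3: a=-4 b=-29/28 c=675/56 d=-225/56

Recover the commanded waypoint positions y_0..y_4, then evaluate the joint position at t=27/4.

y_0=3 y_1=-5 y_2=3 y_3=-4 y_4=3
S(27/4) = -11049/3584

y_0 = S_0(0) = a_0 = 3
y_1 = S_1(0) = a_1 = -5
y_2 = S_2(0) = a_2 = 3
y_3 = S_3(0) = a_3 = -4
y_4 = S_3(1) = 3
t_q=27/4 is in segment 2 (τ=3/4); S_2(τ)=-11049/3584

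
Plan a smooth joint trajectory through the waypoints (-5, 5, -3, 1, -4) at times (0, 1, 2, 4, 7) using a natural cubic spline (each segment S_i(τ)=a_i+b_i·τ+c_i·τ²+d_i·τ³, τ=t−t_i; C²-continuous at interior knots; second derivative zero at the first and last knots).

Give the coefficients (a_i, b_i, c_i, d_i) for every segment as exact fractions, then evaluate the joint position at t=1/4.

  seg 0: a=-5 b=4883/321 c=0 d=-1673/321
  seg 1: a=5 b=-136/321 c=-1673/107 d=2587/321
  seg 2: a=-3 b=-2413/321 c=914/107 d=-2429/1284
  seg 3: a=1 b=1268/321 c=-601/214 d=601/1926
S(1/4) = -8755/6848

Δ: Δ0=10, Δ1=-8, Δ2=2, Δ3=-5/3
row 1: diag=4, rhs=-108; c'=1/4, d'=-27
row 2: denom=6−1·1/4=23/4; d'=(60−1·-27)/(23/4)=348/23
row 3: denom=10−2·8/23=214/23; d'=(-22−2·348/23)/(214/23)=-601/107
back: M3=-601/107
back: M2=348/23−8/23·-601/107=1828/107
back: M1=-27−1/4·1828/107=-3346/107
M: M0=0, M1=-3346/107, M2=1828/107, M3=-601/107, M4=0
seg 0: a=-5, c=M0/2=0, d=(M1−M0)/(6·1)=-1673/321, b=Δ0−h0·(2M0+M1)/6=4883/321
seg 1: a=5, c=M1/2=-1673/107, d=(M2−M1)/(6·1)=2587/321, b=Δ1−h1·(2M1+M2)/6=-136/321
seg 2: a=-3, c=M2/2=914/107, d=(M3−M2)/(6·2)=-2429/1284, b=Δ2−h2·(2M2+M3)/6=-2413/321
seg 3: a=1, c=M3/2=-601/214, d=(M4−M3)/(6·3)=601/1926, b=Δ3−h3·(2M3+M4)/6=1268/321
t_q=1/4 → seg 0, τ=1/4; S=-5+4883/321·τ+0·τ²+-1673/321·τ³=-8755/6848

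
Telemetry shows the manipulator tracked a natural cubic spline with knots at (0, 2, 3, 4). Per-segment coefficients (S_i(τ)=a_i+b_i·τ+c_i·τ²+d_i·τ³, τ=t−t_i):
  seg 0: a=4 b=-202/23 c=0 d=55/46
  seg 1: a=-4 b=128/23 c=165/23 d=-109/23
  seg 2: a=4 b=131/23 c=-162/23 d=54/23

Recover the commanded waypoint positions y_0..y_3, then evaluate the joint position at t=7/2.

y_0=4 y_1=-4 y_2=4 y_3=5
S(7/2) = 495/92

y_0 = S_0(0) = a_0 = 4
y_1 = S_1(0) = a_1 = -4
y_2 = S_2(0) = a_2 = 4
y_3 = S_2(1) = 5
t_q=7/2 is in segment 2 (τ=1/2); S_2(τ)=495/92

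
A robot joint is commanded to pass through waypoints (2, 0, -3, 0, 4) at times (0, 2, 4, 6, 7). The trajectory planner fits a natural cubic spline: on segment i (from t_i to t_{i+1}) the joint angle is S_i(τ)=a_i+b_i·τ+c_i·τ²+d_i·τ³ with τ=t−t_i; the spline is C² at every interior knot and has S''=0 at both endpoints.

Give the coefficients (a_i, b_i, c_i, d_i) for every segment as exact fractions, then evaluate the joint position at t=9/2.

  seg 0: a=2 b=-29/41 c=0 d=-3/41
  seg 1: a=0 b=-65/41 c=-18/41 d=79/328
  seg 2: a=-3 b=-37/82 c=165/164 d=-5/328
  seg 3: a=0 b=139/41 c=75/82 d=-25/82
S(9/2) = -7809/2624

Δ: Δ0=-1, Δ1=-3/2, Δ2=3/2, Δ3=4
row 1: diag=8, rhs=-3; c'=1/4, d'=-3/8
row 2: denom=8−2·1/4=15/2; d'=(18−2·-3/8)/(15/2)=5/2
row 3: denom=6−2·4/15=82/15; d'=(15−2·5/2)/(82/15)=75/41
back: M3=75/41
back: M2=5/2−4/15·75/41=165/82
back: M1=-3/8−1/4·165/82=-36/41
M: M0=0, M1=-36/41, M2=165/82, M3=75/41, M4=0
seg 0: a=2, c=M0/2=0, d=(M1−M0)/(6·2)=-3/41, b=Δ0−h0·(2M0+M1)/6=-29/41
seg 1: a=0, c=M1/2=-18/41, d=(M2−M1)/(6·2)=79/328, b=Δ1−h1·(2M1+M2)/6=-65/41
seg 2: a=-3, c=M2/2=165/164, d=(M3−M2)/(6·2)=-5/328, b=Δ2−h2·(2M2+M3)/6=-37/82
seg 3: a=0, c=M3/2=75/82, d=(M4−M3)/(6·1)=-25/82, b=Δ3−h3·(2M3+M4)/6=139/41
t_q=9/2 → seg 2, τ=1/2; S=-3+-37/82·τ+165/164·τ²+-5/328·τ³=-7809/2624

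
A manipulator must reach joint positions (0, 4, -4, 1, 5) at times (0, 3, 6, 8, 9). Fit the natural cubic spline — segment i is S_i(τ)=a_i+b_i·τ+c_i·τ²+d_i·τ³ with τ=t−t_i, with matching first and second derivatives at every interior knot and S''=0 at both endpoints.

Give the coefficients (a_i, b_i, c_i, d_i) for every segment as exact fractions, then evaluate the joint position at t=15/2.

Δ: Δ0=4/3, Δ1=-8/3, Δ2=5/2, Δ3=4
row 1: diag=12, rhs=-24; c'=1/4, d'=-2
row 2: denom=10−3·1/4=37/4; d'=(31−3·-2)/(37/4)=4
row 3: denom=6−2·8/37=206/37; d'=(9−2·4)/(206/37)=37/206
back: M3=37/206
back: M2=4−8/37·37/206=408/103
back: M1=-2−1/4·408/103=-308/103
M: M0=0, M1=-308/103, M2=408/103, M3=37/206, M4=0
seg 0: a=0, c=M0/2=0, d=(M1−M0)/(6·3)=-154/927, b=Δ0−h0·(2M0+M1)/6=874/309
seg 1: a=4, c=M1/2=-154/103, d=(M2−M1)/(6·3)=358/927, b=Δ1−h1·(2M1+M2)/6=-512/309
seg 2: a=-4, c=M2/2=204/103, d=(M3−M2)/(6·2)=-779/2472, b=Δ2−h2·(2M2+M3)/6=-62/309
seg 3: a=1, c=M3/2=37/412, d=(M4−M3)/(6·1)=-37/1236, b=Δ3−h3·(2M3+M4)/6=2435/618
t_q=15/2 → seg 2, τ=3/2; S=-4+-62/309·τ+204/103·τ²+-779/2472·τ³=-5987/6592

  seg 0: a=0 b=874/309 c=0 d=-154/927
  seg 1: a=4 b=-512/309 c=-154/103 d=358/927
  seg 2: a=-4 b=-62/309 c=204/103 d=-779/2472
  seg 3: a=1 b=2435/618 c=37/412 d=-37/1236
S(15/2) = -5987/6592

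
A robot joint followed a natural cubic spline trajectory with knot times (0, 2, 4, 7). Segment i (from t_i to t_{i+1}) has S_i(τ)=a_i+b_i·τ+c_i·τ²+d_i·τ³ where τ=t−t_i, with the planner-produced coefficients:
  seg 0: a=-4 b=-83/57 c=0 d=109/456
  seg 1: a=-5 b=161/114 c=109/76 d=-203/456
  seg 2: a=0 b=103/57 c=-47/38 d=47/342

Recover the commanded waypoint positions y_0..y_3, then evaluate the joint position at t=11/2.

y_0=-4 y_1=-5 y_2=0 y_3=-2
S(11/2) = 119/304

y_0 = S_0(0) = a_0 = -4
y_1 = S_1(0) = a_1 = -5
y_2 = S_2(0) = a_2 = 0
y_3 = S_2(3) = -2
t_q=11/2 is in segment 2 (τ=3/2); S_2(τ)=119/304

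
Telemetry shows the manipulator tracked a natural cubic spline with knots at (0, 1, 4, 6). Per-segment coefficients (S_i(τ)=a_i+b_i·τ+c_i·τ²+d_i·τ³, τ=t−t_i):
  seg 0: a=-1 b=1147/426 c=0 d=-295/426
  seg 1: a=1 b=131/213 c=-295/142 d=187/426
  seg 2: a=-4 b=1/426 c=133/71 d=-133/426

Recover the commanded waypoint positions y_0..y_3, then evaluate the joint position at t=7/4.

y_0=-1 y_1=1 y_2=-4 y_3=1
S(7/4) = 4343/9088

y_0 = S_0(0) = a_0 = -1
y_1 = S_1(0) = a_1 = 1
y_2 = S_2(0) = a_2 = -4
y_3 = S_2(2) = 1
t_q=7/4 is in segment 1 (τ=3/4); S_1(τ)=4343/9088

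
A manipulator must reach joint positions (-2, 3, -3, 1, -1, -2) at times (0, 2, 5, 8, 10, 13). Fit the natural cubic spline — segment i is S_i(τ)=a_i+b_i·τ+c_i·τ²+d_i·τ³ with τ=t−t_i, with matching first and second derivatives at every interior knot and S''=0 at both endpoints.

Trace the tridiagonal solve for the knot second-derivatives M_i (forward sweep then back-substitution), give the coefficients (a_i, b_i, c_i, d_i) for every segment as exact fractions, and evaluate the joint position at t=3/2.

Δ: Δ0=5/2, Δ1=-2, Δ2=4/3, Δ3=-1, Δ4=-1/3
row 1: diag=10, rhs=-27; c'=3/10, d'=-27/10
row 2: denom=12−3·3/10=111/10; d'=(20−3·-27/10)/(111/10)=281/111
row 3: denom=10−3·10/37=340/37; d'=(-14−3·281/111)/(340/37)=-47/20
row 4: denom=10−2·37/170=813/85; d'=(4−2·-47/20)/(813/85)=493/542
back: M4=493/542
back: M3=-47/20−37/170·493/542=-1381/542
back: M2=281/111−10/37·-1381/542=2618/813
back: M1=-27/10−3/10·2618/813=-1987/542
M: M0=0, M1=-1987/542, M2=2618/813, M3=-1381/542, M4=493/542, M5=0
seg 0: a=-2, c=M0/2=0, d=(M1−M0)/(6·2)=-1987/6504, b=Δ0−h0·(2M0+M1)/6=3026/813
seg 1: a=3, c=M1/2=-1987/1084, d=(M2−M1)/(6·3)=11197/29268, b=Δ1−h1·(2M1+M2)/6=91/1626
seg 2: a=-3, c=M2/2=1309/813, d=(M3−M2)/(6·3)=-9379/29268, b=Δ2−h2·(2M2+M3)/6=-1993/3252
seg 3: a=1, c=M3/2=-1381/1084, d=(M4−M3)/(6·2)=937/3252, b=Δ3−h3·(2M3+M4)/6=643/1626
seg 4: a=-1, c=M4/2=493/1084, d=(M5−M4)/(6·3)=-493/9756, b=Δ4−h4·(2M4+M5)/6=-2021/1626
t_q=3/2 → seg 0, τ=3/2; S=-2+3026/813·τ+0·τ²+-1987/6504·τ³=44261/17344

  seg 0: a=-2 b=3026/813 c=0 d=-1987/6504
  seg 1: a=3 b=91/1626 c=-1987/1084 d=11197/29268
  seg 2: a=-3 b=-1993/3252 c=1309/813 d=-9379/29268
  seg 3: a=1 b=643/1626 c=-1381/1084 d=937/3252
  seg 4: a=-1 b=-2021/1626 c=493/1084 d=-493/9756
S(3/2) = 44261/17344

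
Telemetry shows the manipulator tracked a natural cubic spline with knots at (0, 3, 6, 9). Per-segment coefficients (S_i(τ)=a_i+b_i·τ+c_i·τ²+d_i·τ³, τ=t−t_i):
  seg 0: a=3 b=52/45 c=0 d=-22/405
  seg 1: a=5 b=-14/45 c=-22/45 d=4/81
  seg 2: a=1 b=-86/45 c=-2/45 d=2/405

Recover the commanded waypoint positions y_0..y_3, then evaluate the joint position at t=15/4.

y_0 = S_0(0) = a_0 = 3
y_1 = S_1(0) = a_1 = 5
y_2 = S_2(0) = a_2 = 1
y_3 = S_2(3) = -5
t_q=15/4 is in segment 1 (τ=3/4); S_1(τ)=361/80

y_0=3 y_1=5 y_2=1 y_3=-5
S(15/4) = 361/80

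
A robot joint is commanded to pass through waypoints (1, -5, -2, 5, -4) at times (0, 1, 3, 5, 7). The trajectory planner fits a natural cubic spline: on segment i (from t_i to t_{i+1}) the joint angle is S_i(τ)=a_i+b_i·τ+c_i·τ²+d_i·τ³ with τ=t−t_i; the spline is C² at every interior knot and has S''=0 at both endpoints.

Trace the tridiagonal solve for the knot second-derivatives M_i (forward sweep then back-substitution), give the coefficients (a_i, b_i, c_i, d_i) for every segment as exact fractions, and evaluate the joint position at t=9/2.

Δ: Δ0=-6, Δ1=3/2, Δ2=7/2, Δ3=-9/2
row 1: diag=6, rhs=45; c'=1/3, d'=15/2
row 2: denom=8−2·1/3=22/3; d'=(12−2·15/2)/(22/3)=-9/22
row 3: denom=8−2·3/11=82/11; d'=(-48−2·-9/22)/(82/11)=-519/82
back: M3=-519/82
back: M2=-9/22−3/11·-519/82=54/41
back: M1=15/2−1/3·54/41=579/82
M: M0=0, M1=579/82, M2=54/41, M3=-519/82, M4=0
seg 0: a=1, c=M0/2=0, d=(M1−M0)/(6·1)=193/164, b=Δ0−h0·(2M0+M1)/6=-1177/164
seg 1: a=-5, c=M1/2=579/164, d=(M2−M1)/(6·2)=-157/328, b=Δ1−h1·(2M1+M2)/6=-299/82
seg 2: a=-2, c=M2/2=27/41, d=(M3−M2)/(6·2)=-209/328, b=Δ2−h2·(2M2+M3)/6=194/41
seg 3: a=5, c=M3/2=-519/164, d=(M4−M3)/(6·2)=173/328, b=Δ3−h3·(2M3+M4)/6=-23/82
t_q=9/2 → seg 2, τ=3/2; S=-2+194/41·τ+27/41·τ²+-209/328·τ³=11621/2624

  seg 0: a=1 b=-1177/164 c=0 d=193/164
  seg 1: a=-5 b=-299/82 c=579/164 d=-157/328
  seg 2: a=-2 b=194/41 c=27/41 d=-209/328
  seg 3: a=5 b=-23/82 c=-519/164 d=173/328
S(9/2) = 11621/2624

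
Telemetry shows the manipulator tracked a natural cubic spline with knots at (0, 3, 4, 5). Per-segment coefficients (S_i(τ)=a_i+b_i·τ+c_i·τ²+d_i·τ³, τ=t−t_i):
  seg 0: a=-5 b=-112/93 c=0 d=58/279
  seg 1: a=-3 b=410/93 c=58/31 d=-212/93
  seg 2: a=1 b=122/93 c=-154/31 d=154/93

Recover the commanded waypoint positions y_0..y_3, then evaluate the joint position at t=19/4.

y_0 = S_0(0) = a_0 = -5
y_1 = S_1(0) = a_1 = -3
y_2 = S_2(0) = a_2 = 1
y_3 = S_2(1) = -1
t_q=19/4 is in segment 2 (τ=3/4); S_2(τ)=-111/992

y_0=-5 y_1=-3 y_2=1 y_3=-1
S(19/4) = -111/992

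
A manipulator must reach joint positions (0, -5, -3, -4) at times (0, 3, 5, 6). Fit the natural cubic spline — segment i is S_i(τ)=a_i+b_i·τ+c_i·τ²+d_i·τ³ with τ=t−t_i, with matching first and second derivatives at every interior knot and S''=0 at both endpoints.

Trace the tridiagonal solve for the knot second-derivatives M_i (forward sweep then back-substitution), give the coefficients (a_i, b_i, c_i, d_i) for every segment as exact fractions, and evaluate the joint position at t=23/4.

Δ: Δ0=-5/3, Δ1=1, Δ2=-1
row 1: diag=10, rhs=16; c'=1/5, d'=8/5
row 2: denom=6−2·1/5=28/5; d'=(-12−2·8/5)/(28/5)=-19/7
back: M2=-19/7
back: M1=8/5−1/5·-19/7=15/7
M: M0=0, M1=15/7, M2=-19/7, M3=0
seg 0: a=0, c=M0/2=0, d=(M1−M0)/(6·3)=5/42, b=Δ0−h0·(2M0+M1)/6=-115/42
seg 1: a=-5, c=M1/2=15/14, d=(M2−M1)/(6·2)=-17/42, b=Δ1−h1·(2M1+M2)/6=10/21
seg 2: a=-3, c=M2/2=-19/14, d=(M3−M2)/(6·1)=19/42, b=Δ2−h2·(2M2+M3)/6=-2/21
t_q=23/4 → seg 2, τ=3/4; S=-3+-2/21·τ+-19/14·τ²+19/42·τ³=-3265/896

  seg 0: a=0 b=-115/42 c=0 d=5/42
  seg 1: a=-5 b=10/21 c=15/14 d=-17/42
  seg 2: a=-3 b=-2/21 c=-19/14 d=19/42
S(23/4) = -3265/896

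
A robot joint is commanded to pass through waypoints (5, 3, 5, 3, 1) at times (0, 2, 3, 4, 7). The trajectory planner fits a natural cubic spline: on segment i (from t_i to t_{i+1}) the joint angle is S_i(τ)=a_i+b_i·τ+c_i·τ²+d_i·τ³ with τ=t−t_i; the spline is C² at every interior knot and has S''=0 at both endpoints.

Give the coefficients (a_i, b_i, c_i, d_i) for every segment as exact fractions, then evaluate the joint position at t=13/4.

  seg 0: a=5 b=-646/267 c=0 d=379/1068
  seg 1: a=3 b=491/267 c=379/178 d=-1051/534
  seg 2: a=5 b=103/534 c=-336/89 d=845/534
  seg 3: a=3 b=-697/267 c=173/178 d=-173/1602
S(13/4) = 55103/11392

Δ: Δ0=-1, Δ1=2, Δ2=-2, Δ3=-2/3
row 1: diag=6, rhs=18; c'=1/6, d'=3
row 2: denom=4−1·1/6=23/6; d'=(-24−1·3)/(23/6)=-162/23
row 3: denom=8−1·6/23=178/23; d'=(8−1·-162/23)/(178/23)=173/89
back: M3=173/89
back: M2=-162/23−6/23·173/89=-672/89
back: M1=3−1/6·-672/89=379/89
M: M0=0, M1=379/89, M2=-672/89, M3=173/89, M4=0
seg 0: a=5, c=M0/2=0, d=(M1−M0)/(6·2)=379/1068, b=Δ0−h0·(2M0+M1)/6=-646/267
seg 1: a=3, c=M1/2=379/178, d=(M2−M1)/(6·1)=-1051/534, b=Δ1−h1·(2M1+M2)/6=491/267
seg 2: a=5, c=M2/2=-336/89, d=(M3−M2)/(6·1)=845/534, b=Δ2−h2·(2M2+M3)/6=103/534
seg 3: a=3, c=M3/2=173/178, d=(M4−M3)/(6·3)=-173/1602, b=Δ3−h3·(2M3+M4)/6=-697/267
t_q=13/4 → seg 2, τ=1/4; S=5+103/534·τ+-336/89·τ²+845/534·τ³=55103/11392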